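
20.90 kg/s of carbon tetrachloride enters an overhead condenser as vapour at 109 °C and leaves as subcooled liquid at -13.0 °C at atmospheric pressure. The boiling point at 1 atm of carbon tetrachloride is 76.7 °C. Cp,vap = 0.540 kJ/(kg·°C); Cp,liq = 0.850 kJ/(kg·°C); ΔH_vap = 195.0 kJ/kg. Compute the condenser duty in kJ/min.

vapour 109→76.7 °C: -17.442 kJ/kg
condensation at 76.7 °C: -195 kJ/kg
liquid 76.7→-13.0 °C: -76.245 kJ/kg
Δh = -17.442 + -195 + -76.245 = -288.69 kJ/kg
Q = ṁ·Δh = 20.90 kg/s × -288.69 kJ/kg = -6033.6 kJ/s
|Q| = 6033.6 kW = 362010 kJ/min

Q_c = 362000 kJ/min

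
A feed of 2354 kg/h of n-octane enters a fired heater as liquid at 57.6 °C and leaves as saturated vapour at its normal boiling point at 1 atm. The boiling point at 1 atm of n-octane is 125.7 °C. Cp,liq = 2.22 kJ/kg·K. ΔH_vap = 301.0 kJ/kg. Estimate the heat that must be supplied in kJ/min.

Q = 17700 kJ/min

liquid 57.6→125.7 °C: 151.18 kJ/kg
vaporisation at 125.7 °C: 301 kJ/kg
Δh = 151.18 + 301 = 452.18 kJ/kg
Q = ṁ·Δh = 2354 kg/h × 452.18 kJ/kg = 1.0644e+06 kJ/h
|Q| = 295.68 kW = 17741 kJ/min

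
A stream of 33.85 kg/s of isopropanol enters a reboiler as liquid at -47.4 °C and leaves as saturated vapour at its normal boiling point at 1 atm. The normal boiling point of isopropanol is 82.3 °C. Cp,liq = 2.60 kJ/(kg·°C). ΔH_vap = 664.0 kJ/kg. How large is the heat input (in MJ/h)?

liquid -47.4→82.3 °C: 337.22 kJ/kg
vaporisation at 82.3 °C: 664 kJ/kg
Δh = 337.22 + 664 = 1001.2 kJ/kg
Q = ṁ·Δh = 33.85 kg/s × 1001.2 kJ/kg = 33891 kJ/s
|Q| = 33891 kW = 122010 MJ/h

Q = 122000 MJ/h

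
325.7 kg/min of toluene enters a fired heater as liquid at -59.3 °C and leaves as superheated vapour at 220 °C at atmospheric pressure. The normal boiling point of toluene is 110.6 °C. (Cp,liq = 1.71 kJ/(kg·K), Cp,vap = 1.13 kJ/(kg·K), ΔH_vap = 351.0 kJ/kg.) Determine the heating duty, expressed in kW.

Q = 4150 kW

liquid -59.3→110.6 °C: 290.53 kJ/kg
vaporisation at 110.6 °C: 351 kJ/kg
vapour 110.6→220 °C: 123.62 kJ/kg
Δh = 290.53 + 351 + 123.62 = 765.15 kJ/kg
Q = ṁ·Δh = 325.7 kg/min × 765.15 kJ/kg = 249210 kJ/min
|Q| = 4153.5 kW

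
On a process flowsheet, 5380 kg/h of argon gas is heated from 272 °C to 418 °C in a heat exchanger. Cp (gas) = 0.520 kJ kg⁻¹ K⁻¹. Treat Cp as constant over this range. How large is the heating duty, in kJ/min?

Q = ṁ·Cp·ΔT = 5380 × 0.520 × (418 − 272) = 408450 kJ/h
Converting: 408450 / 3600 s = 113.46 kW
Heating duty = 6807.5 kJ/min

Q = 6810 kJ/min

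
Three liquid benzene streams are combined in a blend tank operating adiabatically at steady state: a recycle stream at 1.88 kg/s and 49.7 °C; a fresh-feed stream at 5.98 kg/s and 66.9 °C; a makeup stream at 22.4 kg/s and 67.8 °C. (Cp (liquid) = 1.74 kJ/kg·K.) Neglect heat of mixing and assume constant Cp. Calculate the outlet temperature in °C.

No heat crosses the boundary, so H_out = H_in.
Σ ṁᵢCp,ᵢTᵢ = 1.88×1.74×49.7 + 5.98×1.74×66.9 + 22.4×1.74×67.8 = 3501.3
Σ ṁᵢCp,ᵢ = 1.88×1.74 + 5.98×1.74 + 22.4×1.74 = 52.652
T_out = 3501.3 / 52.652 = 66.498 °C

T_out = 66.5 °C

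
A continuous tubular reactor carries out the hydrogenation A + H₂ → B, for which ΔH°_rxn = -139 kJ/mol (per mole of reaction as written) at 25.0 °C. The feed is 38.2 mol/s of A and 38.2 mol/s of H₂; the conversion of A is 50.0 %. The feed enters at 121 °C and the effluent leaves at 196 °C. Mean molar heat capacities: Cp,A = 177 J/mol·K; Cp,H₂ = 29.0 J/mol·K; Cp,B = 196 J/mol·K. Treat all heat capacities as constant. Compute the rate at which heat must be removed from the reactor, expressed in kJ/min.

Q_out = 126000 kJ/min

Extent of reaction ξ = 0.500 × 38.2 = 19.1 mol/s
Reaction term: ξ·ΔH°_rxn = 19.1 × -139 = -2654.9 kJ/s
Sensible, feed 121→25 °C: -755.44 kJ/s
Outlet flows (mol/s): A 19.1, H₂ 19.1, B 19.1
Sensible, products 25→196 °C: 1313 kJ/s
Q = ΔH = -2097.4 kJ/s = -2097.4 kW
Heat removed = 125840 kJ/min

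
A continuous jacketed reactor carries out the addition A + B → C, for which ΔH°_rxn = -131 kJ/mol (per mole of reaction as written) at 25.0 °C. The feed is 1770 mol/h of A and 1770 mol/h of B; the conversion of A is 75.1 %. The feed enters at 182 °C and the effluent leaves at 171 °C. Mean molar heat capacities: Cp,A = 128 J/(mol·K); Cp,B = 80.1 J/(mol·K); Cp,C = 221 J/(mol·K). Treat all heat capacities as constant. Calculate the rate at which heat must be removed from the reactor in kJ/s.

Q_out = 48.8 kJ/s

Extent of reaction ξ = 0.751 × 1770 = 1329.3 mol/h
Reaction term: ξ·ΔH°_rxn = 1329.3 × -131 = -174130 kJ/h
Sensible, feed 182→25 °C: -57829 kJ/h
Outlet flows (mol/h): A 440.73, B 440.73, C 1329.3
Sensible, products 25→171 °C: 56281 kJ/h
Q = ΔH = -175680 kJ/h = -48.801 kW
Heat removed = 48.801 kJ/s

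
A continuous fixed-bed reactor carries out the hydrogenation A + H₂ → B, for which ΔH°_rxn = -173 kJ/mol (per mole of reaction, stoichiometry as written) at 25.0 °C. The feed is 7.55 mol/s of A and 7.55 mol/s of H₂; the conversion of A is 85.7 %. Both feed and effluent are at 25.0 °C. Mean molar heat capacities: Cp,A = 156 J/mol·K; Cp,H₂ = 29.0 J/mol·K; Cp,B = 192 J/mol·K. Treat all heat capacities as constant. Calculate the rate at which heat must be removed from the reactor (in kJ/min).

Extent of reaction ξ = 0.857 × 7.55 = 6.4703 mol/s
Reaction term: ξ·ΔH°_rxn = 6.4703 × -173 = -1119.4 kJ/s
Q = ΔH = -1119.4 kJ/s = -1119.4 kW
Heat removed = 67162 kJ/min

Q_out = 67200 kJ/min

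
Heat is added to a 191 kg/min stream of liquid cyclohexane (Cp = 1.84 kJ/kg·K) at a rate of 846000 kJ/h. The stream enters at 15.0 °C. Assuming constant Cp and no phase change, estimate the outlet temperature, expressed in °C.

T_out = 55.1 °C

Q = 846000 kJ/h = 14100 kJ/min
ΔT = Q/(ṁ·Cp) = 14100/(191×1.84) = 40.121 K
T_out = 15.0 + 40.121 = 55.121 °C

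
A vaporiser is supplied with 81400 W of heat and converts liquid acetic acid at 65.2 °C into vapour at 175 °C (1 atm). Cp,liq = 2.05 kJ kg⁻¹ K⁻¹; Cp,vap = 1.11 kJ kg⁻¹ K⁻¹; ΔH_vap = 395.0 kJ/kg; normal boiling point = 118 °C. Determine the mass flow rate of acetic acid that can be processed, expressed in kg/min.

ṁ = 8.62 kg/min

Δh = 2.05×(118−65.2) + 395.0 + 1.11×(175−118) = 566.51 kJ/kg
Q = 81400 W = 81.4 kJ/s = 4884 kJ/min
ṁ = Q/Δh = 4884 / 566.51 = 8.6212 kg/min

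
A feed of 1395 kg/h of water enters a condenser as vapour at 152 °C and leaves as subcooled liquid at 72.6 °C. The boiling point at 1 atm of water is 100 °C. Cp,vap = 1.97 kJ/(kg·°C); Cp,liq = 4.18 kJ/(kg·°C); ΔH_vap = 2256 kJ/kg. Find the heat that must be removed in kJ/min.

vapour 152→100 °C: -102.44 kJ/kg
condensation at 100 °C: -2256 kJ/kg
liquid 100→72.6 °C: -114.53 kJ/kg
Δh = -102.44 + -2256 + -114.53 = -2473 kJ/kg
Q = ṁ·Δh = 1395 kg/h × -2473 kJ/kg = -3.4498e+06 kJ/h
|Q| = 958.28 kW = 57497 kJ/min

Q_c = 57500 kJ/min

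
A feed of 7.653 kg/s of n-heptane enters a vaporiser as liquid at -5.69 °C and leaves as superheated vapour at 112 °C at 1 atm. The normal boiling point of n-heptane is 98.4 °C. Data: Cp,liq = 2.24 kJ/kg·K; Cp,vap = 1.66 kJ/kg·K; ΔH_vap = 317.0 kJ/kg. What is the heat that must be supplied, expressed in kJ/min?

liquid -5.69→98.4 °C: 233.16 kJ/kg
vaporisation at 98.4 °C: 317 kJ/kg
vapour 98.4→112 °C: 22.576 kJ/kg
Δh = 233.16 + 317 + 22.576 = 572.74 kJ/kg
Q = ṁ·Δh = 7.653 kg/s × 572.74 kJ/kg = 4383.2 kJ/s
|Q| = 4383.2 kW = 262990 kJ/min

Q = 263000 kJ/min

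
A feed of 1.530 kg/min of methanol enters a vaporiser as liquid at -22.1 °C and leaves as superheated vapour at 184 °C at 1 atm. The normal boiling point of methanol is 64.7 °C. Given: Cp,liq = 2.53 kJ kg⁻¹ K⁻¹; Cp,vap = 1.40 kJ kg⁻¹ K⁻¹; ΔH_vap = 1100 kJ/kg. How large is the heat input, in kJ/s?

Q = 37.9 kJ/s

liquid -22.1→64.7 °C: 219.6 kJ/kg
vaporisation at 64.7 °C: 1100 kJ/kg
vapour 64.7→184 °C: 167.02 kJ/kg
Δh = 219.6 + 1100 + 167.02 = 1486.6 kJ/kg
Q = ṁ·Δh = 1.530 kg/min × 1486.6 kJ/kg = 2274.5 kJ/min
|Q| = 37.909 kW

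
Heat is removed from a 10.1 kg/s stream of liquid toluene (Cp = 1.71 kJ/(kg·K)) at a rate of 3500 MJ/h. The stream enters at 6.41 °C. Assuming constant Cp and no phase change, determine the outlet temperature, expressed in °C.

Q = 3500 MJ/h = 972.22 kJ/s
ΔT = Q/(ṁ·Cp) = 972.22/(10.1×1.71) = 56.292 K
T_out = 6.41 − 56.292 = -49.882 °C

T_out = -49.9 °C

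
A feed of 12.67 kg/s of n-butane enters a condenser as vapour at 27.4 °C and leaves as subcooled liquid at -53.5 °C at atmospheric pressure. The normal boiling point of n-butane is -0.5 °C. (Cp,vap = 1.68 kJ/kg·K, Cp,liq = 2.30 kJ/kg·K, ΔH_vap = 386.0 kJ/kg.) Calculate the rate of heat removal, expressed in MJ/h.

Q_c = 25300 MJ/h

vapour 27.4→-0.5 °C: -46.872 kJ/kg
condensation at -0.5 °C: -386 kJ/kg
liquid -0.5→-53.5 °C: -121.9 kJ/kg
Δh = -46.872 + -386 + -121.9 = -554.77 kJ/kg
Q = ṁ·Δh = 12.67 kg/s × -554.77 kJ/kg = -7029 kJ/s
|Q| = 7029 kW = 25304 MJ/h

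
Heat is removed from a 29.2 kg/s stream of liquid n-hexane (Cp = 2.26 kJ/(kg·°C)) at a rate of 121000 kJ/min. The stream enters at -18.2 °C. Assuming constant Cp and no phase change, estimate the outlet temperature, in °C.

Q = 121000 kJ/min = 2016.7 kJ/s
ΔT = Q/(ṁ·Cp) = 2016.7/(29.2×2.26) = 30.559 K
T_out = -18.2 − 30.559 = -48.759 °C

T_out = -48.8 °C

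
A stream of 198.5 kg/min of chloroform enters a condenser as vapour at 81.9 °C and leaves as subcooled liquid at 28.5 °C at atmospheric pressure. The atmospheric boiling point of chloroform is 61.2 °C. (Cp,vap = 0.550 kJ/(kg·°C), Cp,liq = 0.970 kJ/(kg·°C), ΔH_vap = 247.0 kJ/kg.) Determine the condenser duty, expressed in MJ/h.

Q_c = 3460 MJ/h

vapour 81.9→61.2 °C: -11.385 kJ/kg
condensation at 61.2 °C: -247 kJ/kg
liquid 61.2→28.5 °C: -31.719 kJ/kg
Δh = -11.385 + -247 + -31.719 = -290.1 kJ/kg
Q = ṁ·Δh = 198.5 kg/min × -290.1 kJ/kg = -57586 kJ/min
|Q| = 959.76 kW = 3455.1 MJ/h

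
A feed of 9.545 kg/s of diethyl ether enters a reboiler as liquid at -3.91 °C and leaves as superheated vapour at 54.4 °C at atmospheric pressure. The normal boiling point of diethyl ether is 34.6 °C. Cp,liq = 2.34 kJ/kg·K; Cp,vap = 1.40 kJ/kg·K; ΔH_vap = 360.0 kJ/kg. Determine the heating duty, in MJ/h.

Q = 16400 MJ/h

liquid -3.91→34.6 °C: 90.113 kJ/kg
vaporisation at 34.6 °C: 360 kJ/kg
vapour 34.6→54.4 °C: 27.72 kJ/kg
Δh = 90.113 + 360 + 27.72 = 477.83 kJ/kg
Q = ṁ·Δh = 9.545 kg/s × 477.83 kJ/kg = 4560.9 kJ/s
|Q| = 4560.9 kW = 16419 MJ/h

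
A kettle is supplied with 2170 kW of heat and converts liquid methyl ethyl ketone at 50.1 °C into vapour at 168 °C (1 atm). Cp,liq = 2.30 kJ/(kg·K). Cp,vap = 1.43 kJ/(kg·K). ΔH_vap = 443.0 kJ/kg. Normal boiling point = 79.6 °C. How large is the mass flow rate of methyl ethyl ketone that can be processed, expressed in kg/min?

Δh = 2.30×(79.6−50.1) + 443.0 + 1.43×(168−79.6) = 637.26 kJ/kg
Q = 2170 kW = 2170 kJ/s = 130200 kJ/min
ṁ = Q/Δh = 130200 / 637.26 = 204.31 kg/min

ṁ = 204 kg/min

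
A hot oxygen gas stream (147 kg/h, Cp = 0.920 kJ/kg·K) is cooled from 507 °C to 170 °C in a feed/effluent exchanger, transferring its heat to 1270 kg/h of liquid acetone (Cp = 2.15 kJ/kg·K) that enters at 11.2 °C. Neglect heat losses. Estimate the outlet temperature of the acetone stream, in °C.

Heat released by hot stream: Q = 147 × 0.920 × (507 − 170) = 45576 kJ/h
Energy balance on cold side (adiabatic exchanger): Q = ṁ_c·Cp_c·(T_c,out − T_c,in)
T_c,out = 11.2 + 45576/(1270 × 2.15) = 27.891 °C

T_c,out = 27.9 °C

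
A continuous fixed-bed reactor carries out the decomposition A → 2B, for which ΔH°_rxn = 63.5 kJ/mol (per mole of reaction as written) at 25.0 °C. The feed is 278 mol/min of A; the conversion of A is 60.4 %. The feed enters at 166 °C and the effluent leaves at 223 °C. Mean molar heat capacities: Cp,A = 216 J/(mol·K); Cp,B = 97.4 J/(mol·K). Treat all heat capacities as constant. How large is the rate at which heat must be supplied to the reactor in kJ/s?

Extent of reaction ξ = 0.604 × 278 = 167.91 mol/min
Reaction term: ξ·ΔH°_rxn = 167.91 × 63.5 = 10662 kJ/min
Sensible, feed 166→25 °C: -8466.8 kJ/min
Outlet flows (mol/min): A 110.09, B 335.82
Sensible, products 25→223 °C: 11185 kJ/min
Q = ΔH = 13380 kJ/min = 223.01 kW
Heat supplied = 223.01 kJ/s

Q_in = 223 kJ/s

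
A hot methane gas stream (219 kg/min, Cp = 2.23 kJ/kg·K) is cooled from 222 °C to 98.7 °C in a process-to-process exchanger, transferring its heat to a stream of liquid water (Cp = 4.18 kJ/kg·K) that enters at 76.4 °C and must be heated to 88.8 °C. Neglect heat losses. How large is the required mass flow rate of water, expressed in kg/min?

Heat released by hot stream: Q = 219 × 2.23 × (222 − 98.7) = 60216 kJ/min
Energy balance on cold side (adiabatic exchanger): Q = ṁ_c·Cp_c·(T_c,out − T_c,in)
ṁ_c = 60216 / [4.18 × (88.8 − 76.4)] = 1161.8 kg/min

ṁ_c = 1160 kg/min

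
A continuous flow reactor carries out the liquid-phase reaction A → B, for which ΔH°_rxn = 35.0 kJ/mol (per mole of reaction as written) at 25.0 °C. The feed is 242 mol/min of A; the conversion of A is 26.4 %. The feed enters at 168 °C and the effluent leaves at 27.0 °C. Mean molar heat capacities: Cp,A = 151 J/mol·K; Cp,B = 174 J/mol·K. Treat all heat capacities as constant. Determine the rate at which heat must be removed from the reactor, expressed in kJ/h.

Q_out = 175000 kJ/h

Extent of reaction ξ = 0.264 × 242 = 63.888 mol/min
Reaction term: ξ·ΔH°_rxn = 63.888 × 35.0 = 2236.1 kJ/min
Sensible, feed 168→25 °C: -5225.5 kJ/min
Outlet flows (mol/min): A 178.11, B 63.888
Sensible, products 25→27.0 °C: 76.023 kJ/min
Q = ΔH = -2913.4 kJ/min = -48.557 kW
Heat removed = 174800 kJ/h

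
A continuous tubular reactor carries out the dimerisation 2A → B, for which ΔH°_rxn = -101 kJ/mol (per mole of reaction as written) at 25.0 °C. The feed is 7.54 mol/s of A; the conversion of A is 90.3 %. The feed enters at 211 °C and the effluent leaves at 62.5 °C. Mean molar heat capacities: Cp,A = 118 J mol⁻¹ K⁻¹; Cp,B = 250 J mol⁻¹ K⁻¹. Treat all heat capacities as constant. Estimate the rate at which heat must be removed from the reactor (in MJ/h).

Extent of reaction ξ = 0.903 × 7.54 / 2 = 3.4043 mol/s
Reaction term: ξ·ΔH°_rxn = 3.4043 × -101 = -343.84 kJ/s
Sensible, feed 211→25 °C: -165.49 kJ/s
Outlet flows (mol/s): A 0.73138, B 3.4043
Sensible, products 25→62.5 °C: 35.152 kJ/s
Q = ΔH = -474.17 kJ/s = -474.17 kW
Heat removed = 1707 MJ/h

Q_out = 1710 MJ/h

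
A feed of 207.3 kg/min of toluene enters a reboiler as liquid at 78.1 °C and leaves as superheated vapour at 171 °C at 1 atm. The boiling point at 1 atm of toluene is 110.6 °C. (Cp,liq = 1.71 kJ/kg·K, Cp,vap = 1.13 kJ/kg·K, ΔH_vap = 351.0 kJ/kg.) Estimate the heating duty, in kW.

Q = 1640 kW

liquid 78.1→110.6 °C: 55.575 kJ/kg
vaporisation at 110.6 °C: 351 kJ/kg
vapour 110.6→171 °C: 68.252 kJ/kg
Δh = 55.575 + 351 + 68.252 = 474.83 kJ/kg
Q = ṁ·Δh = 207.3 kg/min × 474.83 kJ/kg = 98432 kJ/min
|Q| = 1640.5 kW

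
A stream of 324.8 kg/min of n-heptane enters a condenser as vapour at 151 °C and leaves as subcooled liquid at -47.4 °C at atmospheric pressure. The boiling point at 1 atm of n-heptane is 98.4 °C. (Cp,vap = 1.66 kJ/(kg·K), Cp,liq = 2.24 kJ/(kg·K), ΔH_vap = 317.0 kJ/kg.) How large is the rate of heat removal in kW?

vapour 151→98.4 °C: -87.316 kJ/kg
condensation at 98.4 °C: -317 kJ/kg
liquid 98.4→-47.4 °C: -326.59 kJ/kg
Δh = -87.316 + -317 + -326.59 = -730.91 kJ/kg
Q = ṁ·Δh = 324.8 kg/min × -730.91 kJ/kg = -237400 kJ/min
|Q| = 3956.6 kW

Q_c = 3960 kW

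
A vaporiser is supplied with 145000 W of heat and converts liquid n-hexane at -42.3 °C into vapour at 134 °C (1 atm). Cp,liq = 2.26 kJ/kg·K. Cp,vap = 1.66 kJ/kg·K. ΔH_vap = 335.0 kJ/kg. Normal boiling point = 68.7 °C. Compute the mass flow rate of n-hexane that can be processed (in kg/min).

Δh = 2.26×(68.7−-42.3) + 335.0 + 1.66×(134−68.7) = 694.26 kJ/kg
Q = 145000 W = 145 kJ/s = 8700 kJ/min
ṁ = Q/Δh = 8700 / 694.26 = 12.531 kg/min

ṁ = 12.5 kg/min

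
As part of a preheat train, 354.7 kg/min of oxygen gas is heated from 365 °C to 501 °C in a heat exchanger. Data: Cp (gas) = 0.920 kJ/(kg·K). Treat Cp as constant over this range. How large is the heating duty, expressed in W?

Q = ṁ·Cp·ΔT = 354.7 × 0.920 × (501 − 365) = 44380 kJ/min
Converting: 44380 / 60 s = 739.67 kW
Heating duty = 739670 W

Q = 740000 W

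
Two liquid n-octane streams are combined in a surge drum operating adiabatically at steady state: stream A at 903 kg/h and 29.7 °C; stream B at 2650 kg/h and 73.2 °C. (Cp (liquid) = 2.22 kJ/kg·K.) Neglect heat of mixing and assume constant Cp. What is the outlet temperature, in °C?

T_out = 62.1 °C

Adiabatic, steady state ⇒ Σ ṁᵢCp,ᵢ(T_out − Tᵢ) = 0
Σ ṁᵢCp,ᵢTᵢ = 903×2.22×29.7 + 2650×2.22×73.2 = 490170
Σ ṁᵢCp,ᵢ = 903×2.22 + 2650×2.22 = 7887.7
T_out = 490170 / 7887.7 = 62.144 °C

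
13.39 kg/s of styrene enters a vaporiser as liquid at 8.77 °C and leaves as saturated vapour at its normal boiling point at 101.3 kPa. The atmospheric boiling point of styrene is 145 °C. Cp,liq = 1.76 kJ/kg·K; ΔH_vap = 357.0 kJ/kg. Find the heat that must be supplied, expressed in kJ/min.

liquid 8.77→145 °C: 239.76 kJ/kg
vaporisation at 145 °C: 357 kJ/kg
Δh = 239.76 + 357 = 596.76 kJ/kg
Q = ṁ·Δh = 13.39 kg/s × 596.76 kJ/kg = 7990.7 kJ/s
|Q| = 7990.7 kW = 479440 kJ/min

Q = 479000 kJ/min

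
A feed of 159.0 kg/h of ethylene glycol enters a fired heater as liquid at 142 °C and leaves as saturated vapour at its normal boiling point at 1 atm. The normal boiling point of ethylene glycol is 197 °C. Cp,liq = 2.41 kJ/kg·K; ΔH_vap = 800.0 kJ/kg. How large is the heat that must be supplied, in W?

Q = 41200 W

liquid 142→197 °C: 132.55 kJ/kg
vaporisation at 197 °C: 800 kJ/kg
Δh = 132.55 + 800 = 932.55 kJ/kg
Q = ṁ·Δh = 159.0 kg/h × 932.55 kJ/kg = 148280 kJ/h
|Q| = 41.188 kW = 41188 W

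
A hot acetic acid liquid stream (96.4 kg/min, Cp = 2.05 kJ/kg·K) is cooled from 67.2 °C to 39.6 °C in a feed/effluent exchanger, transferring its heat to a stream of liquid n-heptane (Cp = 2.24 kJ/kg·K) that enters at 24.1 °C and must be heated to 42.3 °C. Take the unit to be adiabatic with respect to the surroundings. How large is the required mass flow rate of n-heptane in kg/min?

ṁ_c = 134 kg/min

Heat released by hot stream: Q = 96.4 × 2.05 × (67.2 − 39.6) = 5454.3 kJ/min
Energy balance on cold side (adiabatic exchanger): Q = ṁ_c·Cp_c·(T_c,out − T_c,in)
ṁ_c = 5454.3 / [2.24 × (42.3 − 24.1)] = 133.79 kg/min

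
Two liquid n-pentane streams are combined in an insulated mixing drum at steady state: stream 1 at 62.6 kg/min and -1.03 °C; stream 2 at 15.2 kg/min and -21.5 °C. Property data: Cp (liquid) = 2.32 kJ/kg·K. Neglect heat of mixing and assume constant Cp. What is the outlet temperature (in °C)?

Adiabatic, steady state ⇒ Σ ṁᵢCp,ᵢ(T_out − Tᵢ) = 0
Σ ṁᵢCp,ᵢTᵢ = 62.6×2.32×-1.03 + 15.2×2.32×-21.5 = -907.76
Σ ṁᵢCp,ᵢ = 62.6×2.32 + 15.2×2.32 = 180.5
T_out = -907.76 / 180.5 = -5.0293 °C

T_out = -5.03 °C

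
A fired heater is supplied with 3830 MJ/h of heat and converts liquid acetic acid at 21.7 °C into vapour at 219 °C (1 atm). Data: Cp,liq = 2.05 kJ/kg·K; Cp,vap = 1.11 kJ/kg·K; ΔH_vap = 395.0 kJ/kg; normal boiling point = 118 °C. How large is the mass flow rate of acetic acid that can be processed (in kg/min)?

Δh = 2.05×(118−21.7) + 395.0 + 1.11×(219−118) = 704.52 kJ/kg
Q = 3830 MJ/h = 1063.9 kJ/s = 63833 kJ/min
ṁ = Q/Δh = 63833 / 704.52 = 90.605 kg/min

ṁ = 90.6 kg/min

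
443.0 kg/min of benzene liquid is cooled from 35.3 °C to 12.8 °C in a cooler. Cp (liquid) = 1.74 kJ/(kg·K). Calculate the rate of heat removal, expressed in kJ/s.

Q = ṁ·Cp·ΔT = 443.0 × 1.74 × (12.8 − 35.3) = -17343 kJ/min
Converting: 17343 / 60 s = 289.06 kW

Q_c = 289 kJ/s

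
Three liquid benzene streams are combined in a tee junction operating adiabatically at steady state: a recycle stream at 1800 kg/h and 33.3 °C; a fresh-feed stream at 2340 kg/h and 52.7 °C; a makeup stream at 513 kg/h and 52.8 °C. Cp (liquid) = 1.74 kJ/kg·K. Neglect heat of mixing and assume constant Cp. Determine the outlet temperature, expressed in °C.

T_out = 45.2 °C

Adiabatic, steady state ⇒ Σ ṁᵢCp,ᵢ(T_out − Tᵢ) = 0
T_out = Σ ṁᵢCp,ᵢTᵢ / Σ ṁᵢCp,ᵢ
      = 366000 / 8096.2 = 45.206 °C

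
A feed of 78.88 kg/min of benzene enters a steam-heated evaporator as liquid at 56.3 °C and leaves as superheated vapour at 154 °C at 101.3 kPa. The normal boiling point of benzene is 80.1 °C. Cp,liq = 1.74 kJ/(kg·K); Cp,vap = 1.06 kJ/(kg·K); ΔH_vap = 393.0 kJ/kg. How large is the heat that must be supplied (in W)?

Q = 674000 W

liquid 56.3→80.1 °C: 41.412 kJ/kg
vaporisation at 80.1 °C: 393 kJ/kg
vapour 80.1→154 °C: 78.334 kJ/kg
Δh = 41.412 + 393 + 78.334 = 512.75 kJ/kg
Q = ṁ·Δh = 78.88 kg/min × 512.75 kJ/kg = 40445 kJ/min
|Q| = 674.09 kW = 674090 W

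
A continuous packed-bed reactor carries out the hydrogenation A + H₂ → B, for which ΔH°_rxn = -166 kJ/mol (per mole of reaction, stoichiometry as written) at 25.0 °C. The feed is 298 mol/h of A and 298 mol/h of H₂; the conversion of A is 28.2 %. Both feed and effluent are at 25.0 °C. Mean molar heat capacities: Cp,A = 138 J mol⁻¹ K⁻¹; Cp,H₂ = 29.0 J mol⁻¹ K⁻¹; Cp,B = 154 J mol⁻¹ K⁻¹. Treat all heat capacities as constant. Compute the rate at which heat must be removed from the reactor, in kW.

Q_out = 3.87 kW

Extent of reaction ξ = 0.282 × 298 = 84.036 mol/h
Reaction term: ξ·ΔH°_rxn = 84.036 × -166 = -13950 kJ/h
Q = ΔH = -13950 kJ/h = -3.875 kW
Heat removed = 3.875 kW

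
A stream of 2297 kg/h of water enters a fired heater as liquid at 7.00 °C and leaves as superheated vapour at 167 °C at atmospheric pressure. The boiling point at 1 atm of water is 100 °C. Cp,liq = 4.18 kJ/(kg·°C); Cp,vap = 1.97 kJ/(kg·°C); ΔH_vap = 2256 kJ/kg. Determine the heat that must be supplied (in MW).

liquid 7.00→100 °C: 388.74 kJ/kg
vaporisation at 100 °C: 2256 kJ/kg
vapour 100→167 °C: 131.99 kJ/kg
Δh = 388.74 + 2256 + 131.99 = 2776.7 kJ/kg
Q = ṁ·Δh = 2297 kg/h × 2776.7 kJ/kg = 6.3781e+06 kJ/h
|Q| = 1771.7 kW = 1.7717 MW

Q = 1.77 MW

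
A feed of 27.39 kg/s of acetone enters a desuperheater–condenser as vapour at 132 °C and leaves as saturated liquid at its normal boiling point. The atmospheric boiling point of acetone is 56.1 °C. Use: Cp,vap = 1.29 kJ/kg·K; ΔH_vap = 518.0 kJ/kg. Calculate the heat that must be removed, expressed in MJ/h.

Q_c = 60700 MJ/h

vapour 132→56.1 °C: -97.911 kJ/kg
condensation at 56.1 °C: -518 kJ/kg
Δh = -97.911 + -518 = -615.91 kJ/kg
Q = ṁ·Δh = 27.39 kg/s × -615.91 kJ/kg = -16870 kJ/s
|Q| = 16870 kW = 60731 MJ/h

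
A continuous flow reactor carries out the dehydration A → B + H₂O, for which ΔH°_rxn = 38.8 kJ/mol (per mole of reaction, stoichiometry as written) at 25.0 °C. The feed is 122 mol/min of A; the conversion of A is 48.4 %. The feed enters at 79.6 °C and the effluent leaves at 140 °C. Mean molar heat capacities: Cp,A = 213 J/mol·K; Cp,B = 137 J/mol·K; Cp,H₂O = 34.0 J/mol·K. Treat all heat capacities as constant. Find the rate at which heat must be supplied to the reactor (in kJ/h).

Extent of reaction ξ = 0.484 × 122 = 59.048 mol/min
Reaction term: ξ·ΔH°_rxn = 59.048 × 38.8 = 2291.1 kJ/min
Sensible, feed 79.6→25 °C: -1418.8 kJ/min
Outlet flows (mol/min): A 62.952, B 59.048, H₂O 59.048
Sensible, products 25→140 °C: 2703.2 kJ/min
Q = ΔH = 3575.4 kJ/min = 59.59 kW
Heat supplied = 214520 kJ/h

Q_in = 215000 kJ/h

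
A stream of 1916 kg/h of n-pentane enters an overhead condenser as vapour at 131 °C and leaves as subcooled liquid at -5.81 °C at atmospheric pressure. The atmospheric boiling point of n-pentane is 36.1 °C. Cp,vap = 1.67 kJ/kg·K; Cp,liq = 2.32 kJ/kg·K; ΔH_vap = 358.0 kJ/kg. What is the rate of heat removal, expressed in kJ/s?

vapour 131→36.1 °C: -158.48 kJ/kg
condensation at 36.1 °C: -358 kJ/kg
liquid 36.1→-5.81 °C: -97.231 kJ/kg
Δh = -158.48 + -358 + -97.231 = -613.71 kJ/kg
Q = ṁ·Δh = 1916 kg/h × -613.71 kJ/kg = -1.1759e+06 kJ/h
|Q| = 326.63 kW

Q_c = 327 kJ/s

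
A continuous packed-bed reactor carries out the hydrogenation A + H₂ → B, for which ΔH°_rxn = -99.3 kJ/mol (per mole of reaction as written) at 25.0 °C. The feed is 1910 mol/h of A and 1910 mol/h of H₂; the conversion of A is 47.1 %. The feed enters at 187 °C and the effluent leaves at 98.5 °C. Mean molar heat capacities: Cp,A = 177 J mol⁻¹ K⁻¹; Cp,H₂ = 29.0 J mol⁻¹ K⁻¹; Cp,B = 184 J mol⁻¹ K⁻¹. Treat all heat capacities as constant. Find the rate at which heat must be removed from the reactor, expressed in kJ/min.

Q_out = 2090 kJ/min

Extent of reaction ξ = 0.471 × 1910 = 899.61 mol/h
Reaction term: ξ·ΔH°_rxn = 899.61 × -99.3 = -89331 kJ/h
Sensible, feed 187→25 °C: -63741 kJ/h
Outlet flows (mol/h): A 1010.4, H₂ 1010.4, B 899.61
Sensible, products 25→98.5 °C: 27465 kJ/h
Q = ΔH = -125610 kJ/h = -34.891 kW
Heat removed = 2093.5 kJ/min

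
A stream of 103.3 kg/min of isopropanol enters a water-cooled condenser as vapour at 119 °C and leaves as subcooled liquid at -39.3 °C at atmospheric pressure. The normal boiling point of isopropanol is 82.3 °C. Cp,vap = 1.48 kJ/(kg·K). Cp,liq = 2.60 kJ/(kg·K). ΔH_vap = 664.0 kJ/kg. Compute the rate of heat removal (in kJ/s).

vapour 119→82.3 °C: -54.316 kJ/kg
condensation at 82.3 °C: -664 kJ/kg
liquid 82.3→-39.3 °C: -316.16 kJ/kg
Δh = -54.316 + -664 + -316.16 = -1034.5 kJ/kg
Q = ṁ·Δh = 103.3 kg/min × -1034.5 kJ/kg = -106860 kJ/min
|Q| = 1781 kW

Q_c = 1780 kJ/s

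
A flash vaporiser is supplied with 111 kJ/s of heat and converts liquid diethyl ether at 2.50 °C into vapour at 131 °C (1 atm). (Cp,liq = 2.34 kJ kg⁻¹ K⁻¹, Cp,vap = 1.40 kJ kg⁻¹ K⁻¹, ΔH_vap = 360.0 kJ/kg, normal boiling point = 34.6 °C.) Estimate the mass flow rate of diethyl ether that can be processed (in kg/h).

Δh = 2.34×(34.6−2.50) + 360.0 + 1.40×(131−34.6) = 570.07 kJ/kg
Q = 111 kJ/s = 111 kJ/s = 399600 kJ/h
ṁ = Q/Δh = 399600 / 570.07 = 700.96 kg/h

ṁ = 701 kg/h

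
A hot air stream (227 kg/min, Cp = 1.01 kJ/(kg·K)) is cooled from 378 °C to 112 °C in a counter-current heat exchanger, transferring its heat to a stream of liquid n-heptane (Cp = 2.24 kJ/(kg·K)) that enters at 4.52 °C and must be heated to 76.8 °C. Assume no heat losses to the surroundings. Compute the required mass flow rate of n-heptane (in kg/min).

ṁ_c = 377 kg/min

Heat released by hot stream: Q = 227 × 1.01 × (378 − 112) = 60986 kJ/min
Energy balance on cold side (adiabatic exchanger): Q = ṁ_c·Cp_c·(T_c,out − T_c,in)
ṁ_c = 60986 / [2.24 × (76.8 − 4.52)] = 376.67 kg/min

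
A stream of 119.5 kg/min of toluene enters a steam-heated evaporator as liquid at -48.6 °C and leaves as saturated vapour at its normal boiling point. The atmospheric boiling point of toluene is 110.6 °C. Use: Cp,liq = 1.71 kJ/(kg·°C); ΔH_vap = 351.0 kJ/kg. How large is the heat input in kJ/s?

liquid -48.6→110.6 °C: 272.23 kJ/kg
vaporisation at 110.6 °C: 351 kJ/kg
Δh = 272.23 + 351 = 623.23 kJ/kg
Q = ṁ·Δh = 119.5 kg/min × 623.23 kJ/kg = 74476 kJ/min
|Q| = 1241.3 kW

Q = 1240 kJ/s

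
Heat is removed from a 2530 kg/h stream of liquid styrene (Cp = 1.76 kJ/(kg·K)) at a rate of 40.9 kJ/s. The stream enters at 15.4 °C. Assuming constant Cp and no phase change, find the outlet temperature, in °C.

T_out = -17.7 °C

Q = 40.9 kJ/s = 147240 kJ/h
ΔT = Q/(ṁ·Cp) = 147240/(2530×1.76) = 33.067 K
T_out = 15.4 − 33.067 = -17.667 °C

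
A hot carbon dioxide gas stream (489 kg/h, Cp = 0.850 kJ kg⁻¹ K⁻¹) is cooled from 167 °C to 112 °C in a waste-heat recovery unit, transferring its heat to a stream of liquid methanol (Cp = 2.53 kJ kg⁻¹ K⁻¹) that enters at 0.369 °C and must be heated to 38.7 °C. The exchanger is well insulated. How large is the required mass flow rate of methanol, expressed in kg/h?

ṁ_c = 236 kg/h

Heat released by hot stream: Q = 489 × 0.850 × (167 − 112) = 22861 kJ/h
Energy balance on cold side (adiabatic exchanger): Q = ṁ_c·Cp_c·(T_c,out − T_c,in)
ṁ_c = 22861 / [2.53 × (38.7 − 0.369)] = 235.73 kg/h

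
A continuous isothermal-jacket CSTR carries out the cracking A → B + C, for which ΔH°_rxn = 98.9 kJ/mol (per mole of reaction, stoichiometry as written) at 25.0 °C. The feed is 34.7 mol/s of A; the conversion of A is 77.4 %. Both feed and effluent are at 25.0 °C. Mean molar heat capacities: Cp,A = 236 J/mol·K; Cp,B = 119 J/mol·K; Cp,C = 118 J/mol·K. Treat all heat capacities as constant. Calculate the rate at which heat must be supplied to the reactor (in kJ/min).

Extent of reaction ξ = 0.774 × 34.7 = 26.858 mol/s
Reaction term: ξ·ΔH°_rxn = 26.858 × 98.9 = 2656.2 kJ/s
Q = ΔH = 2656.2 kJ/s = 2656.2 kW
Heat supplied = 159370 kJ/min

Q_in = 159000 kJ/min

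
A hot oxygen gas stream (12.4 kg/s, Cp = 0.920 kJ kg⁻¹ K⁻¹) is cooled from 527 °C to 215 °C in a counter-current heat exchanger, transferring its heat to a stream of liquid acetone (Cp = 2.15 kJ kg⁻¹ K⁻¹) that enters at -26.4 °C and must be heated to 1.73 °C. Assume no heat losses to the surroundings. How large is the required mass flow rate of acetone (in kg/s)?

ṁ_c = 58.9 kg/s

Heat released by hot stream: Q = 12.4 × 0.920 × (527 − 215) = 3559.3 kJ/s
Energy balance on cold side (adiabatic exchanger): Q = ṁ_c·Cp_c·(T_c,out − T_c,in)
ṁ_c = 3559.3 / [2.15 × (1.73 − -26.4)] = 58.851 kg/s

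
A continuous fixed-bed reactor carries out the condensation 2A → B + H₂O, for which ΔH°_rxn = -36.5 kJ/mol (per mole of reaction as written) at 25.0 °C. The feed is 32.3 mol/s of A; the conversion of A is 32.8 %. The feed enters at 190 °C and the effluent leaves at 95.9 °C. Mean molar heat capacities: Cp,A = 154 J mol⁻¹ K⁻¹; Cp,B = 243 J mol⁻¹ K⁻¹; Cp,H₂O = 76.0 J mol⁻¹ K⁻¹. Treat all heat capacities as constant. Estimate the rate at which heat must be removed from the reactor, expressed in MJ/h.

Q_out = 2370 MJ/h

Extent of reaction ξ = 0.328 × 32.3 / 2 = 5.2972 mol/s
Reaction term: ξ·ΔH°_rxn = 5.2972 × -36.5 = -193.35 kJ/s
Sensible, feed 190→25 °C: -820.74 kJ/s
Outlet flows (mol/s): A 21.706, B 5.2972, H₂O 5.2972
Sensible, products 25→95.9 °C: 356.8 kJ/s
Q = ΔH = -657.29 kJ/s = -657.29 kW
Heat removed = 2366.2 MJ/h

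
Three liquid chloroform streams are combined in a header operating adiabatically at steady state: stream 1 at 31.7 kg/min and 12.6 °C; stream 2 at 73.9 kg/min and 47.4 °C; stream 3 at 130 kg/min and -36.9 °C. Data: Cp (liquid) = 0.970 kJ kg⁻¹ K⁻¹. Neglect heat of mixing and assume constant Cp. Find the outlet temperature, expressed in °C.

T_out = -3.80 °C

Adiabatic, steady state ⇒ Σ ṁᵢCp,ᵢ(T_out − Tᵢ) = 0
T_out = Σ ṁᵢCp,ᵢTᵢ / Σ ṁᵢCp,ᵢ
      = -867.88 / 228.53 = -3.7976 °C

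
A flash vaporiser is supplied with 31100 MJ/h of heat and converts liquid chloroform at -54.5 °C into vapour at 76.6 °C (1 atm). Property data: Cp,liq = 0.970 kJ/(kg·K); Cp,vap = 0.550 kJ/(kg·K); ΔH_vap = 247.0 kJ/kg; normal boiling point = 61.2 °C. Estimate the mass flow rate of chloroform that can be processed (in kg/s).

ṁ = 23.5 kg/s

Δh = 0.970×(61.2−-54.5) + 247.0 + 0.550×(76.6−61.2) = 367.7 kJ/kg
Q = 31100 MJ/h = 8638.9 kJ/s = 8638.9 kJ/s
ṁ = Q/Δh = 8638.9 / 367.7 = 23.494 kg/s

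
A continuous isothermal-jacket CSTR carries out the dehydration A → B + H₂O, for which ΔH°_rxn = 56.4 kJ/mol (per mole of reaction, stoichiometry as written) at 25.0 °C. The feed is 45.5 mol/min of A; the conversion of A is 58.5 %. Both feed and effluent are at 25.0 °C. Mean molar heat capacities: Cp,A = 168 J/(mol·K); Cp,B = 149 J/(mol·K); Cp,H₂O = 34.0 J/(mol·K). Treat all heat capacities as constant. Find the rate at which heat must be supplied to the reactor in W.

Q_in = 25000 W

Extent of reaction ξ = 0.585 × 45.5 = 26.617 mol/min
Reaction term: ξ·ΔH°_rxn = 26.617 × 56.4 = 1501.2 kJ/min
Q = ΔH = 1501.2 kJ/min = 25.02 kW
Heat supplied = 25020 W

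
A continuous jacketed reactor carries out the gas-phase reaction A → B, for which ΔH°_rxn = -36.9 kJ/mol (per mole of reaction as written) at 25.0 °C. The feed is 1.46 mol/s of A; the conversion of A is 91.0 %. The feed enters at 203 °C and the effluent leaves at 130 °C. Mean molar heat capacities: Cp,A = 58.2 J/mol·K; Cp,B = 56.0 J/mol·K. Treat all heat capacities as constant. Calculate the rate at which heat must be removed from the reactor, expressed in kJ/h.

Extent of reaction ξ = 0.910 × 1.46 = 1.3286 mol/s
Reaction term: ξ·ΔH°_rxn = 1.3286 × -36.9 = -49.025 kJ/s
Sensible, feed 203→25 °C: -15.125 kJ/s
Outlet flows (mol/s): A 0.1314, B 1.3286
Sensible, products 25→130 °C: 8.6152 kJ/s
Q = ΔH = -55.535 kJ/s = -55.535 kW
Heat removed = 199930 kJ/h

Q_out = 200000 kJ/h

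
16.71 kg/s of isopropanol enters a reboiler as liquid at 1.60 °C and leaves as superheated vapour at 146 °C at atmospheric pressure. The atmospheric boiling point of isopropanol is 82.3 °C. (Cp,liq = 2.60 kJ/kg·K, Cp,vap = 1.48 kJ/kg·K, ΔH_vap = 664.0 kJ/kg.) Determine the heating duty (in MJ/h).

liquid 1.60→82.3 °C: 209.82 kJ/kg
vaporisation at 82.3 °C: 664 kJ/kg
vapour 82.3→146 °C: 94.276 kJ/kg
Δh = 209.82 + 664 + 94.276 = 968.1 kJ/kg
Q = ṁ·Δh = 16.71 kg/s × 968.1 kJ/kg = 16177 kJ/s
|Q| = 16177 kW = 58237 MJ/h

Q = 58200 MJ/h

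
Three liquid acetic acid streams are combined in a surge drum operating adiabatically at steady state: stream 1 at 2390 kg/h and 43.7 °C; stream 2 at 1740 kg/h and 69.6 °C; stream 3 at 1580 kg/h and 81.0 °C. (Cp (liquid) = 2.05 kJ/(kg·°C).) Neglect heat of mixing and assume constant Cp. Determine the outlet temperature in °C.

T_out = 61.9 °C

Energy balance with Q = 0: Σ ṁᵢCp,ᵢ(T_out − Tᵢ) = 0
T_out = Σ ṁᵢCp,ᵢTᵢ / Σ ṁᵢCp,ᵢ
      = 724730 / 11706 = 61.914 °C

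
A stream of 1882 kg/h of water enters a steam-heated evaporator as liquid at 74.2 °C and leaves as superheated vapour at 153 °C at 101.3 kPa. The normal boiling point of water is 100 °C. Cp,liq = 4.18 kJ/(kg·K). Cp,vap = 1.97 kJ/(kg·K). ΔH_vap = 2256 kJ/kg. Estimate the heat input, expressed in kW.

Q = 1290 kW

liquid 74.2→100 °C: 107.84 kJ/kg
vaporisation at 100 °C: 2256 kJ/kg
vapour 100→153 °C: 104.41 kJ/kg
Δh = 107.84 + 2256 + 104.41 = 2468.3 kJ/kg
Q = ṁ·Δh = 1882 kg/h × 2468.3 kJ/kg = 4.6453e+06 kJ/h
|Q| = 1290.3 kW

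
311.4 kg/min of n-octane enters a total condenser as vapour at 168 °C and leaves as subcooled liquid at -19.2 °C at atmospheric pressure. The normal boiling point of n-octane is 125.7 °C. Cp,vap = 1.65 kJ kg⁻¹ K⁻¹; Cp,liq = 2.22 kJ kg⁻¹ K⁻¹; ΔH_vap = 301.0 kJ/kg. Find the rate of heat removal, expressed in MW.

Q_c = 3.59 MW

vapour 168→125.7 °C: -69.795 kJ/kg
condensation at 125.7 °C: -301 kJ/kg
liquid 125.7→-19.2 °C: -321.68 kJ/kg
Δh = -69.795 + -301 + -321.68 = -692.47 kJ/kg
Q = ṁ·Δh = 311.4 kg/min × -692.47 kJ/kg = -215640 kJ/min
|Q| = 3593.9 kW = 3.5939 MW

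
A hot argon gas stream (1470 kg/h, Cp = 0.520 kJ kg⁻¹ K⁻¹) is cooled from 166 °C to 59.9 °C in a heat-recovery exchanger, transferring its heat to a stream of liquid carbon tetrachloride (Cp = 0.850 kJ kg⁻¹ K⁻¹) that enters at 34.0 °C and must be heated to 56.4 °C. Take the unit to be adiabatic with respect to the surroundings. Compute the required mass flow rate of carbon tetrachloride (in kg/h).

Heat released by hot stream: Q = 1470 × 0.520 × (166 − 59.9) = 81103 kJ/h
Energy balance on cold side (adiabatic exchanger): Q = ṁ_c·Cp_c·(T_c,out − T_c,in)
ṁ_c = 81103 / [0.850 × (56.4 − 34.0)] = 4259.6 kg/h

ṁ_c = 4260 kg/h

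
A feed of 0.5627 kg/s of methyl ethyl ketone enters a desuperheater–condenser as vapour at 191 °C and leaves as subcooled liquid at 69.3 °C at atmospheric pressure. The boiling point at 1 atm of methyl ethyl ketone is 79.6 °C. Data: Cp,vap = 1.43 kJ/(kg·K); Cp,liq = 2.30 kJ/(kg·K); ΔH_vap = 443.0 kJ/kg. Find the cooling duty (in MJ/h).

Q_c = 1270 MJ/h

vapour 191→79.6 °C: -159.3 kJ/kg
condensation at 79.6 °C: -443 kJ/kg
liquid 79.6→69.3 °C: -23.69 kJ/kg
Δh = -159.3 + -443 + -23.69 = -625.99 kJ/kg
Q = ṁ·Δh = 0.5627 kg/s × -625.99 kJ/kg = -352.25 kJ/s
|Q| = 352.25 kW = 1268.1 MJ/h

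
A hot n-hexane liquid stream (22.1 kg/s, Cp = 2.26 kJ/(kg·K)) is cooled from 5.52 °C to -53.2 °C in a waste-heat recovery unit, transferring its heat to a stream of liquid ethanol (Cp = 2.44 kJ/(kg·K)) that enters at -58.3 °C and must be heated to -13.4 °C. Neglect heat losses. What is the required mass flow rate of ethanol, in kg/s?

ṁ_c = 26.8 kg/s

Heat released by hot stream: Q = 22.1 × 2.26 × (5.52 − -53.2) = 2932.8 kJ/s
Energy balance on cold side (adiabatic exchanger): Q = ṁ_c·Cp_c·(T_c,out − T_c,in)
ṁ_c = 2932.8 / [2.44 × (-13.4 − -58.3)] = 26.77 kg/s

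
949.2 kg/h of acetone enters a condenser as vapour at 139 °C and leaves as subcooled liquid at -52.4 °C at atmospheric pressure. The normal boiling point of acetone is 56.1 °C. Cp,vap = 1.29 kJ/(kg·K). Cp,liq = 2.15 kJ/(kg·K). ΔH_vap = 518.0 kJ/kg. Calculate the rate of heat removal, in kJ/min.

Q_c = 13600 kJ/min

vapour 139→56.1 °C: -106.94 kJ/kg
condensation at 56.1 °C: -518 kJ/kg
liquid 56.1→-52.4 °C: -233.27 kJ/kg
Δh = -106.94 + -518 + -233.27 = -858.22 kJ/kg
Q = ṁ·Δh = 949.2 kg/h × -858.22 kJ/kg = -814620 kJ/h
|Q| = 226.28 kW = 13577 kJ/min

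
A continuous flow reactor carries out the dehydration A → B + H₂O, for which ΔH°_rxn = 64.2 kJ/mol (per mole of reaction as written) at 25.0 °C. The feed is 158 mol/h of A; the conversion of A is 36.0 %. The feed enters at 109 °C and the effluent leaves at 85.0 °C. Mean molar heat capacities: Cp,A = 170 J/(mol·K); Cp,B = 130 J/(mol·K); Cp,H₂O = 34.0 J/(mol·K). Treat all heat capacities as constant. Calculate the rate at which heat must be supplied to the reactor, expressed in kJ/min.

Q_in = 49.8 kJ/min

Extent of reaction ξ = 0.360 × 158 = 56.88 mol/h
Reaction term: ξ·ΔH°_rxn = 56.88 × 64.2 = 3651.7 kJ/h
Sensible, feed 109→25 °C: -2256.2 kJ/h
Outlet flows (mol/h): A 101.12, B 56.88, H₂O 56.88
Sensible, products 25→85.0 °C: 1591.1 kJ/h
Q = ΔH = 2986.6 kJ/h = 0.82961 kW
Heat supplied = 49.776 kJ/min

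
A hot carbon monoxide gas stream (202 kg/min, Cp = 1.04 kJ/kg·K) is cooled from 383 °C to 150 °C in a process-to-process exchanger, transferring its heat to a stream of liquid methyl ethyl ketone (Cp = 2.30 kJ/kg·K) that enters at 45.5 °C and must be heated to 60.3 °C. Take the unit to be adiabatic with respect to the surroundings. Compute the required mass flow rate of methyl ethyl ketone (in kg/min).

ṁ_c = 1440 kg/min

Heat released by hot stream: Q = 202 × 1.04 × (383 − 150) = 48949 kJ/min
Energy balance on cold side (adiabatic exchanger): Q = ṁ_c·Cp_c·(T_c,out − T_c,in)
ṁ_c = 48949 / [2.30 × (60.3 − 45.5)] = 1438 kg/min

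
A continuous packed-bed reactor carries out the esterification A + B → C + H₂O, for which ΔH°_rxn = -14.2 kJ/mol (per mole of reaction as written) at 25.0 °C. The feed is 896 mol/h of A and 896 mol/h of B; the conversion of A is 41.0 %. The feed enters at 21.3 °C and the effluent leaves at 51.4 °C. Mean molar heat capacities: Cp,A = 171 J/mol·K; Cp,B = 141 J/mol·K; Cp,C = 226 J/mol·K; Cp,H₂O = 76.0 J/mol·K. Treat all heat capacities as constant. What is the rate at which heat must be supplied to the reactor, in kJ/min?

Extent of reaction ξ = 0.410 × 896 = 367.36 mol/h
Reaction term: ξ·ΔH°_rxn = 367.36 × -14.2 = -5216.5 kJ/h
Sensible, feed 21.3→25 °C: 1034.3 kJ/h
Outlet flows (mol/h): A 528.64, B 528.64, C 367.36, H₂O 367.36
Sensible, products 25→51.4 °C: 7283.2 kJ/h
Q = ΔH = 3101 kJ/h = 0.86139 kW
Heat supplied = 51.684 kJ/min

Q_in = 51.7 kJ/min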